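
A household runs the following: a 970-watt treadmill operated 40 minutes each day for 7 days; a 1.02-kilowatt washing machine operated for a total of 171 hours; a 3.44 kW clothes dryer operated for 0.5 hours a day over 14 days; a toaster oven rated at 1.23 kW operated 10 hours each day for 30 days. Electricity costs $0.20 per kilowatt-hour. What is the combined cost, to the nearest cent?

treadmill: Runtime = 40 min × 7 = 280 min = 4.666666… h
treadmill: 0.97 kW × 4.666666… h = 4.526666… kWh
washing machine: 1.02 kW × 171 h = 174.42 kWh
clothes dryer: Runtime = 0.5 h/day × 14 days = 7 h
clothes dryer: 3.44 kW × 7 h = 24.08 kWh
toaster oven: Runtime = 10 h/day × 30 days = 300 h
toaster oven: 1.23 kW × 300 h = 369 kWh
Total energy = 572.026666… kWh
Cost = 572.026666… × $0.20 = $114.41

$114.41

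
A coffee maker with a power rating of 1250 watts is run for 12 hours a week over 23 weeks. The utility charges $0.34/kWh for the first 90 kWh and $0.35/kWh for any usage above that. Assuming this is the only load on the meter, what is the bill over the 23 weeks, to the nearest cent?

Runtime = 12 h/week × 23 weeks = 276 h
Energy = 1.25 kW × 276 h = 345 kWh
Tier 1 (0–90 kWh): 90 × $0.34 = $30.6
Above 90 kWh: 255 × $0.35 = $89.25
Bill = $119.85

$119.85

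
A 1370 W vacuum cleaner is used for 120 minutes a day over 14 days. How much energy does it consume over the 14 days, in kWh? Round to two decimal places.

38.36 kWh

Runtime = 120 min × 14 = 1680 min = 28 h
Energy = 1.37 kW × 28 h = 38.36 kWh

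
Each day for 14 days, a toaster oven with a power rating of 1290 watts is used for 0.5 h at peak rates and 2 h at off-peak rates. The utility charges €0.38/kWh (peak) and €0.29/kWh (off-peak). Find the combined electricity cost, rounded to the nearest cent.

Peak energy = 1.29 kW × 0.5 h × 14 = 9.03 kWh
Off-peak energy = 1.29 kW × 2 h × 14 = 36.12 kWh
Cost = 9.03 × €0.38 + 36.12 × €0.29 = €3.4314 + €10.4748 = €13.91

€13.91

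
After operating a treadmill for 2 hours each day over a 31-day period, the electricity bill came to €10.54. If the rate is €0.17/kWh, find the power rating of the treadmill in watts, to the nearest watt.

1000 W

Energy = €10.54 ÷ €0.17/kWh = 62 kWh
Runtime = 2 h/day × 31 days = 62 h
Power = 62 kWh ÷ 62 h = 1 kW = 1000 W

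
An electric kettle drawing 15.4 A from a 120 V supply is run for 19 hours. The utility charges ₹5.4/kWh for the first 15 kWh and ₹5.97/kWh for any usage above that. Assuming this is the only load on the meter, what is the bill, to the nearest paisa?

₹201.07

Power = 15.4 A × 120 V = 1848 W = 1.848 kW
Energy = 1.848 kW × 19 h = 35.112 kWh
Tier 1 (0–15 kWh): 15 × ₹5.4 = ₹81
Above 15 kWh: 20.112 × ₹5.97 = ₹120.06864
Bill = ₹201.07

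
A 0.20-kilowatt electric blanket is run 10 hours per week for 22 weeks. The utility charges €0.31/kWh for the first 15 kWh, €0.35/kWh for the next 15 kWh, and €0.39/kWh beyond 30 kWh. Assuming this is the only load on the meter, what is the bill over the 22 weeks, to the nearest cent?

Runtime = 10 h/week × 22 weeks = 220 h
Energy = 0.2 kW × 220 h = 44 kWh
Tier 1 (0–15 kWh): 15 × €0.31 = €4.65
Tier 2 (15–30 kWh): 15 × €0.35 = €5.25
Above 30 kWh: 14 × €0.39 = €5.46
Bill = €15.36

€15.36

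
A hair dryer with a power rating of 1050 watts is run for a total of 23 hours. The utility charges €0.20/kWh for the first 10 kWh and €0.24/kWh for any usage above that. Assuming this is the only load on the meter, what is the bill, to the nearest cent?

Energy = 1.05 kW × 23 h = 24.15 kWh
Tier 1 (0–10 kWh): 10 × €0.20 = €2
Above 10 kWh: 14.15 × €0.24 = €3.396
Bill = €5.40

€5.40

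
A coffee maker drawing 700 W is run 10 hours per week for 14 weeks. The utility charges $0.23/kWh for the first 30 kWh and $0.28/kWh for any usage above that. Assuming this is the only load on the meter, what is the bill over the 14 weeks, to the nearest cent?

Runtime = 10 h/week × 14 weeks = 140 h
Energy = 0.7 kW × 140 h = 98 kWh
Tier 1 (0–30 kWh): 30 × $0.23 = $6.9
Above 30 kWh: 68 × $0.28 = $19.04
Bill = $25.94

$25.94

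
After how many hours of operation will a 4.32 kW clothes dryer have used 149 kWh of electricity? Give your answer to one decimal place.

34.5 h

Hours = 149 kWh ÷ 4.32 kW = 34.5 h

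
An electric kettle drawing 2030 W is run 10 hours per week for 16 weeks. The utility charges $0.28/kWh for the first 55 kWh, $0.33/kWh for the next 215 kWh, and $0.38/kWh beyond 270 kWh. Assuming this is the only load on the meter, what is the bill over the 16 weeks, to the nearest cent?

Runtime = 10 h/week × 16 weeks = 160 h
Energy = 2.03 kW × 160 h = 324.8 kWh
Tier 1 (0–55 kWh): 55 × $0.28 = $15.4
Tier 2 (55–270 kWh): 215 × $0.33 = $70.95
Above 270 kWh: 54.8 × $0.38 = $20.824
Bill = $107.17

$107.17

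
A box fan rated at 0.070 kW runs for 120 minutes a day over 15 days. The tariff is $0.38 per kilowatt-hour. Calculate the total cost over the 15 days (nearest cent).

Runtime = 120 min × 15 = 1800 min = 30 h
Energy = 0.07 kW × 30 h = 2.1 kWh
Cost = 2.1 kWh × $0.38/kWh = $0.80

$0.80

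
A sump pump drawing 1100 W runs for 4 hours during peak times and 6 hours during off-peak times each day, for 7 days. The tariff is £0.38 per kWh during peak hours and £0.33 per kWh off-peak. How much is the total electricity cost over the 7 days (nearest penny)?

Peak energy = 1.1 kW × 4 h × 7 = 30.8 kWh
Off-peak energy = 1.1 kW × 6 h × 7 = 46.2 kWh
Cost = 30.8 × £0.38 + 46.2 × £0.33 = £11.704 + £15.246 = £26.95

£26.95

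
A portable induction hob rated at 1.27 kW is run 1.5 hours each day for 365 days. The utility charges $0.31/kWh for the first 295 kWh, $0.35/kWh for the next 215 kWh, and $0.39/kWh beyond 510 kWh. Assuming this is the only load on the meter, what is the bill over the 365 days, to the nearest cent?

$238.98

Runtime = 1.5 h/day × 365 days = 547.5 h
Energy = 1.27 kW × 547.5 h = 695.325 kWh
Tier 1 (0–295 kWh): 295 × $0.31 = $91.45
Tier 2 (295–510 kWh): 215 × $0.35 = $75.25
Above 510 kWh: 185.325 × $0.39 = $72.27675
Bill = $238.98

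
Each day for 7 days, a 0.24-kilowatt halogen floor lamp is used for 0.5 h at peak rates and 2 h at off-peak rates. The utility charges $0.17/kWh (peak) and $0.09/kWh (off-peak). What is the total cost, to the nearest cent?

$0.45

Peak energy = 0.24 kW × 0.5 h × 7 = 0.84 kWh
Off-peak energy = 0.24 kW × 2 h × 7 = 3.36 kWh
Cost = 0.84 × $0.17 + 3.36 × $0.09 = $0.1428 + $0.3024 = $0.45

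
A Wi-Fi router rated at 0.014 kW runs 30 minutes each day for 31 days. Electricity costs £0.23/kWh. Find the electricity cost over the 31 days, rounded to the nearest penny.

£0.05

Runtime = 30 min × 31 = 930 min = 15.5 h
Energy = 0.014 kW × 15.5 h = 0.217 kWh
Cost = 0.217 kWh × £0.23/kWh = £0.05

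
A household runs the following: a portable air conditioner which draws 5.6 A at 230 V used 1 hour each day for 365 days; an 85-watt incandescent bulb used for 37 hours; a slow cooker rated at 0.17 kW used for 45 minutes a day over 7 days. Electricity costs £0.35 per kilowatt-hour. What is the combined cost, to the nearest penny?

£165.96

portable air conditioner: Power = 5.6 A × 230 V = 1288 W = 1.288 kW
portable air conditioner: Runtime = 1 h/day × 365 days = 365 h
portable air conditioner: 1.288 kW × 365 h = 470.12 kWh
incandescent bulb: 0.085 kW × 37 h = 3.145 kWh
slow cooker: Runtime = 45 min × 7 = 315 min = 5.25 h
slow cooker: 0.17 kW × 5.25 h = 0.8925 kWh
Total energy = 474.1575 kWh
Cost = 474.1575 × £0.35 = £165.96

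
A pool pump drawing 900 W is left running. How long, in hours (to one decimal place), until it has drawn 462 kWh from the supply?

Hours = 462 kWh ÷ 0.9 kW = 513.3 h

513.3 h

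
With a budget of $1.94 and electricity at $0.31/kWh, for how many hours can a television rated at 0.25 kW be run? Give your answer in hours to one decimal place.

Energy available = $1.94 ÷ $0.31/kWh = 6.2581 kWh
Hours = 6.2581 kWh ÷ 0.25 kW = 25.0 h

25.0 h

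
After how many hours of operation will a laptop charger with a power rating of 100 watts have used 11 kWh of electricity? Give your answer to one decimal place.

110.0 h

Hours = 11 kWh ÷ 0.1 kW = 110.0 h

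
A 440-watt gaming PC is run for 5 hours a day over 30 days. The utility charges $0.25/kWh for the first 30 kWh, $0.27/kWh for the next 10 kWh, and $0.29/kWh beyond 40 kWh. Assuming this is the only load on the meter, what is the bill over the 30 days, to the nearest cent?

Runtime = 5 h/day × 30 days = 150 h
Energy = 0.44 kW × 150 h = 66 kWh
Tier 1 (0–30 kWh): 30 × $0.25 = $7.5
Tier 2 (30–40 kWh): 10 × $0.27 = $2.7
Above 40 kWh: 26 × $0.29 = $7.54
Bill = $17.74

$17.74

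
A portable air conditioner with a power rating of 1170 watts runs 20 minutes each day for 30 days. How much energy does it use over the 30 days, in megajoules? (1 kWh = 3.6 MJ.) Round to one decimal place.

42.1 MJ

Runtime = 20 min × 30 = 600 min = 10 h
Energy = 1.17 kW × 10 h = 11.7 kWh
= 11.7 × 3.6 MJ = 42.1 MJ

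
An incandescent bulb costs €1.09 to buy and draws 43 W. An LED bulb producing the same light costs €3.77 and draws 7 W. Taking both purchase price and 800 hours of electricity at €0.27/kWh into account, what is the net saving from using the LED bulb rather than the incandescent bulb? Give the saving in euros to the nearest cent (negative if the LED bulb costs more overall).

incandescent bulb: €1.09 + (43/1000) kW × 800 h × €0.27 = €1.09 + €9.288 = €10.378
LED bulb: €3.77 + (7/1000) kW × 800 h × €0.27 = €3.77 + €1.512 = €5.282
Saving = €10.378 − €5.282 = €5.096 → €5.10

€5.10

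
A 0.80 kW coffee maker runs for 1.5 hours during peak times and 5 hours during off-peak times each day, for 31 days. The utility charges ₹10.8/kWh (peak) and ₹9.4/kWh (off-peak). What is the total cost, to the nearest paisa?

₹1567.36

Peak energy = 0.8 kW × 1.5 h × 31 = 37.2 kWh
Off-peak energy = 0.8 kW × 5 h × 31 = 124 kWh
Cost = 37.2 × ₹10.8 + 124 × ₹9.4 = ₹401.76 + ₹1165.6 = ₹1567.36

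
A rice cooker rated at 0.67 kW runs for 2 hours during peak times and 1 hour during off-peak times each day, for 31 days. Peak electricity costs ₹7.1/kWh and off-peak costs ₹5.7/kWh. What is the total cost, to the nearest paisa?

Peak energy = 0.67 kW × 2 h × 31 = 41.54 kWh
Off-peak energy = 0.67 kW × 1 h × 31 = 20.77 kWh
Cost = 41.54 × ₹7.1 + 20.77 × ₹5.7 = ₹294.934 + ₹118.389 = ₹413.32

₹413.32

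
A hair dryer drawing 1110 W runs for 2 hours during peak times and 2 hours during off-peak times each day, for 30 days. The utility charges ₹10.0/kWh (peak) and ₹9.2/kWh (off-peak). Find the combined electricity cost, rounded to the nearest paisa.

Peak energy = 1.11 kW × 2 h × 30 = 66.6 kWh
Off-peak energy = 1.11 kW × 2 h × 30 = 66.6 kWh
Cost = 66.6 × ₹10.0 + 66.6 × ₹9.2 = ₹666 + ₹612.72 = ₹1278.72

₹1278.72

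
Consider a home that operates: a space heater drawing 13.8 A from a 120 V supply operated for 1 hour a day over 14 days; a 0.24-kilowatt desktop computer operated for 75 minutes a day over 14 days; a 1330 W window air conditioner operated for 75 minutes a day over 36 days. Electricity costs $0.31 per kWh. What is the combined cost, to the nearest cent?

space heater: Power = 13.8 A × 120 V = 1656 W = 1.656 kW
space heater: Runtime = 1 h/day × 14 days = 14 h
space heater: 1.656 kW × 14 h = 23.184 kWh
desktop computer: Runtime = 75 min × 14 = 1050 min = 17.5 h
desktop computer: 0.24 kW × 17.5 h = 4.2 kWh
window air conditioner: Runtime = 75 min × 36 = 2700 min = 45 h
window air conditioner: 1.33 kW × 45 h = 59.85 kWh
Total energy = 87.234 kWh
Cost = 87.234 × $0.31 = $27.04

$27.04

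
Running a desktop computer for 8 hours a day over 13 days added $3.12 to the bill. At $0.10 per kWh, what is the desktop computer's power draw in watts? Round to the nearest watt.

Energy = $3.12 ÷ $0.10/kWh = 31.2 kWh
Runtime = 8 h/day × 13 days = 104 h
Power = 31.2 kWh ÷ 104 h = 0.3 kW = 300 W

300 W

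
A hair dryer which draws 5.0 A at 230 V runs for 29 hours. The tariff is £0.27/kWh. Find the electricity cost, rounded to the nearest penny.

Power = 5.0 A × 230 V = 1150 W = 1.15 kW
Energy = 1.15 kW × 29 h = 33.35 kWh
Cost = 33.35 kWh × £0.27/kWh = £9.00

£9.00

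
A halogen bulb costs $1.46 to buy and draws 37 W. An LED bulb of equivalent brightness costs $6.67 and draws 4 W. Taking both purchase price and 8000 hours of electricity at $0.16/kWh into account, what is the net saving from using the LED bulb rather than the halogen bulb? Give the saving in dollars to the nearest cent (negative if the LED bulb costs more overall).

$37.03

halogen bulb: $1.46 + (37/1000) kW × 8000 h × $0.16 = $1.46 + $47.36 = $48.82
LED bulb: $6.67 + (4/1000) kW × 8000 h × $0.16 = $6.67 + $5.12 = $11.79
Saving = $48.82 − $11.79 = $37.03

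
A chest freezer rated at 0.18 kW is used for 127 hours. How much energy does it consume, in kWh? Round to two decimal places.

Energy = 0.18 kW × 127 h = 22.86 kWh

22.86 kWh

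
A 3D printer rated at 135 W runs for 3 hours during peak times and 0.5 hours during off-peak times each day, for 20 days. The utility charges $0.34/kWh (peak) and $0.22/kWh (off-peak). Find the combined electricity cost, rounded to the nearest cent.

Peak energy = 0.135 kW × 3 h × 20 = 8.1 kWh
Off-peak energy = 0.135 kW × 0.5 h × 20 = 1.35 kWh
Cost = 8.1 × $0.34 + 1.35 × $0.22 = $2.754 + $0.297 = $3.05

$3.05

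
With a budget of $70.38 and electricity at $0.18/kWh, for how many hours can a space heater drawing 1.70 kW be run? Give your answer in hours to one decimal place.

Energy available = $70.38 ÷ $0.18/kWh = 391 kWh
Hours = 391 kWh ÷ 1.7 kW = 230.0 h

230.0 h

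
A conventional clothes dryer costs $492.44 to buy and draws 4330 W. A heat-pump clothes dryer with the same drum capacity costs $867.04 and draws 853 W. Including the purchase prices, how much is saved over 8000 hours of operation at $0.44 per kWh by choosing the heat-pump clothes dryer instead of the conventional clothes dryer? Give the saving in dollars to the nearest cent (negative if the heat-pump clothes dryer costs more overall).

conventional clothes dryer: $492.44 + (4330/1000) kW × 8000 h × $0.44 = $492.44 + $15241.6 = $15734.04
heat-pump clothes dryer: $867.04 + (853/1000) kW × 8000 h × $0.44 = $867.04 + $3002.56 = $3869.6
Saving = $15734.04 − $3869.6 = $11864.44

$11864.44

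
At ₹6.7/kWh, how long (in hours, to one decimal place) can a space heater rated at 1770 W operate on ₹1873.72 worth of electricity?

158.0 h

Energy available = ₹1873.72 ÷ ₹6.7/kWh = 279.6597 kWh
Hours = 279.6597 kWh ÷ 1.77 kW = 158.0 h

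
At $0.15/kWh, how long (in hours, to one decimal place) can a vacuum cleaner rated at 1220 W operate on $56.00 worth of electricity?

Energy available = $56.00 ÷ $0.15/kWh = 373.3333 kWh
Hours = 373.3333 kWh ÷ 1.22 kW = 306.0 h

306.0 h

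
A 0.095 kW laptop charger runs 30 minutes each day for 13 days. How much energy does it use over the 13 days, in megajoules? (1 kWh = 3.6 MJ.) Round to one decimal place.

Runtime = 30 min × 13 = 390 min = 6.5 h
Energy = 0.095 kW × 6.5 h = 0.6175 kWh
= 0.6175 × 3.6 MJ = 2.2 MJ

2.2 MJ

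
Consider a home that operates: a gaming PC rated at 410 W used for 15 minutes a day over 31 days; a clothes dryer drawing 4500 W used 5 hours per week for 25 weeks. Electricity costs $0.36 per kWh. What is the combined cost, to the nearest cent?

$203.64

gaming PC: Runtime = 15 min × 31 = 465 min = 7.75 h
gaming PC: 0.41 kW × 7.75 h = 3.1775 kWh
clothes dryer: Runtime = 5 h/week × 25 weeks = 125 h
clothes dryer: 4.5 kW × 125 h = 562.5 kWh
Total energy = 565.6775 kWh
Cost = 565.6775 × $0.36 = $203.64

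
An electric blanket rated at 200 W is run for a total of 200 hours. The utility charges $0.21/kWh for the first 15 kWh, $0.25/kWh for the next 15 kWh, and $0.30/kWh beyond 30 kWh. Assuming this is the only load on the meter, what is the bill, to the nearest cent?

Energy = 0.2 kW × 200 h = 40 kWh
Tier 1 (0–15 kWh): 15 × $0.21 = $3.15
Tier 2 (15–30 kWh): 15 × $0.25 = $3.75
Above 30 kWh: 10 × $0.30 = $3
Bill = $9.90

$9.90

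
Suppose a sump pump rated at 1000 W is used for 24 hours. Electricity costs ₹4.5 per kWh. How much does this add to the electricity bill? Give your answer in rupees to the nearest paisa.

₹108.00

Energy = 1 kW × 24 h = 24 kWh
Cost = 24 kWh × ₹4.5/kWh = ₹108.00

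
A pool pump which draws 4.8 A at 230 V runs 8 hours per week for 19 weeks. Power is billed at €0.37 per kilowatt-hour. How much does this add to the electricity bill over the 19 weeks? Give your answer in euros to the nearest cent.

€62.09

Power = 4.8 A × 230 V = 1104 W = 1.104 kW
Runtime = 8 h/week × 19 weeks = 152 h
Energy = 1.104 kW × 152 h = 167.808 kWh
Cost = 167.808 kWh × €0.37/kWh = €62.09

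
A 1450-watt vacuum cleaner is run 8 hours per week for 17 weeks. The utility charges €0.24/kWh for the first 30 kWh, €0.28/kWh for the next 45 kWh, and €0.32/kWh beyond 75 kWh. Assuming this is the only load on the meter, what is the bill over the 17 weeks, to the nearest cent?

€58.90

Runtime = 8 h/week × 17 weeks = 136 h
Energy = 1.45 kW × 136 h = 197.2 kWh
Tier 1 (0–30 kWh): 30 × €0.24 = €7.2
Tier 2 (30–75 kWh): 45 × €0.28 = €12.6
Above 75 kWh: 122.2 × €0.32 = €39.104
Bill = €58.90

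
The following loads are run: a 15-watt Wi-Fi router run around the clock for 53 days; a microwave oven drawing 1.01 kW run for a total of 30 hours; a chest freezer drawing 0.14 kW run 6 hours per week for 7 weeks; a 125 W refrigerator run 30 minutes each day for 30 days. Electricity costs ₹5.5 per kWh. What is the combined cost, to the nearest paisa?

₹314.24

Wi-Fi router: Runtime = 24 h × 53 = 1272 h
Wi-Fi router: 0.015 kW × 1272 h = 19.08 kWh
microwave oven: 1.01 kW × 30 h = 30.3 kWh
chest freezer: Runtime = 6 h/week × 7 weeks = 42 h
chest freezer: 0.14 kW × 42 h = 5.88 kWh
refrigerator: Runtime = 30 min × 30 = 900 min = 15 h
refrigerator: 0.125 kW × 15 h = 1.875 kWh
Total energy = 57.135 kWh
Cost = 57.135 × ₹5.5 = ₹314.24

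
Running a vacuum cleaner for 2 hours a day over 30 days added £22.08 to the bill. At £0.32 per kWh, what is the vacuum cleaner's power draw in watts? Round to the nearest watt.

1150 W

Energy = £22.08 ÷ £0.32/kWh = 69 kWh
Runtime = 2 h/day × 30 days = 60 h
Power = 69 kWh ÷ 60 h = 1.15 kW = 1150 W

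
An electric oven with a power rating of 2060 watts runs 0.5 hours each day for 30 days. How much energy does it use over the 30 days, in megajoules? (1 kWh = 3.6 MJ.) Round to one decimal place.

111.2 MJ

Runtime = 0.5 h/day × 30 days = 15 h
Energy = 2.06 kW × 15 h = 30.9 kWh
= 30.9 × 3.6 MJ = 111.2 MJ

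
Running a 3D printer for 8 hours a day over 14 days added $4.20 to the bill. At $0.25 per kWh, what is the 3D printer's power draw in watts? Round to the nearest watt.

Energy = $4.20 ÷ $0.25/kWh = 16.8 kWh
Runtime = 8 h/day × 14 days = 112 h
Power = 16.8 kWh ÷ 112 h = 0.15 kW = 150 W

150 W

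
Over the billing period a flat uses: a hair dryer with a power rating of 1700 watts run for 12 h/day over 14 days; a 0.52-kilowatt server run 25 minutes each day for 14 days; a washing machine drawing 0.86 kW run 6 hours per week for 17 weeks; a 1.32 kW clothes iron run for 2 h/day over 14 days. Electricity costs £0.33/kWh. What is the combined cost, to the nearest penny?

£136.39

hair dryer: Runtime = 12 h/day × 14 days = 168 h
hair dryer: 1.7 kW × 168 h = 285.6 kWh
server: Runtime = 25 min × 14 = 350 min = 5.833333… h
server: 0.52 kW × 5.833333… h = 3.033333… kWh
washing machine: Runtime = 6 h/week × 17 weeks = 102 h
washing machine: 0.86 kW × 102 h = 87.72 kWh
clothes iron: Runtime = 2 h/day × 14 days = 28 h
clothes iron: 1.32 kW × 28 h = 36.96 kWh
Total energy = 413.313333… kWh
Cost = 413.313333… × £0.33 = £136.39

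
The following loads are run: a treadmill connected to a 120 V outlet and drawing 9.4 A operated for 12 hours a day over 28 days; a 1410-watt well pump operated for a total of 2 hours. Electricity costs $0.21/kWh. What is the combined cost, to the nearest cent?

$80.18

treadmill: Power = 9.4 A × 120 V = 1128 W = 1.128 kW
treadmill: Runtime = 12 h/day × 28 days = 336 h
treadmill: 1.128 kW × 336 h = 379.008 kWh
well pump: 1.41 kW × 2 h = 2.82 kWh
Total energy = 381.828 kWh
Cost = 381.828 × $0.21 = $80.18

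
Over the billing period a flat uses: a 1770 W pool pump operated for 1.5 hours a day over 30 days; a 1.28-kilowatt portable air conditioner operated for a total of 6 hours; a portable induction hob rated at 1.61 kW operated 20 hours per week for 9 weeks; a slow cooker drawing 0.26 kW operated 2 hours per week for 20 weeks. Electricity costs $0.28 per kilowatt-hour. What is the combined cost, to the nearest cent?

$108.51

pool pump: Runtime = 1.5 h/day × 30 days = 45 h
pool pump: 1.77 kW × 45 h = 79.65 kWh
portable air conditioner: 1.28 kW × 6 h = 7.68 kWh
portable induction hob: Runtime = 20 h/week × 9 weeks = 180 h
portable induction hob: 1.61 kW × 180 h = 289.8 kWh
slow cooker: Runtime = 2 h/week × 20 weeks = 40 h
slow cooker: 0.26 kW × 40 h = 10.4 kWh
Total energy = 387.53 kWh
Cost = 387.53 × $0.28 = $108.51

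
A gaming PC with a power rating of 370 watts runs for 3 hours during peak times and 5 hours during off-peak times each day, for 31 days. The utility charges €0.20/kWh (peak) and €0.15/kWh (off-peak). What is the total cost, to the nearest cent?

€15.48

Peak energy = 0.37 kW × 3 h × 31 = 34.41 kWh
Off-peak energy = 0.37 kW × 5 h × 31 = 57.35 kWh
Cost = 34.41 × €0.20 + 57.35 × €0.15 = €6.882 + €8.6025 = €15.48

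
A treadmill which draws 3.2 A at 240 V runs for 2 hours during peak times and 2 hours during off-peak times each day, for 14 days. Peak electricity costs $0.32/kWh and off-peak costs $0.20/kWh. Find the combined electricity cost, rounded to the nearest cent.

Power = 3.2 A × 240 V = 768 W = 0.768 kW
Peak energy = 0.768 kW × 2 h × 14 = 21.504 kWh
Off-peak energy = 0.768 kW × 2 h × 14 = 21.504 kWh
Cost = 21.504 × $0.32 + 21.504 × $0.20 = $6.88128 + $4.3008 = $11.18

$11.18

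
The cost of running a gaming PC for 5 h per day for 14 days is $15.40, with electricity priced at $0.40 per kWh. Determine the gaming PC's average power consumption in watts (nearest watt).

Energy = $15.40 ÷ $0.40/kWh = 38.5 kWh
Runtime = 5 h/day × 14 days = 70 h
Power = 38.5 kWh ÷ 70 h = 0.55 kW = 550 W

550 W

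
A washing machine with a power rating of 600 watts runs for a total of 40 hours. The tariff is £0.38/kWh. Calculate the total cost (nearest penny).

£9.12

Energy = 0.6 kW × 40 h = 24 kWh
Cost = 24 kWh × £0.38/kWh = £9.12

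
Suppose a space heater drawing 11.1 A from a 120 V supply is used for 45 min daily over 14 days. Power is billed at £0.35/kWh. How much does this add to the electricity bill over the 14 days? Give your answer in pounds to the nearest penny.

£4.90

Power = 11.1 A × 120 V = 1332 W = 1.332 kW
Runtime = 45 min × 14 = 630 min = 10.5 h
Energy = 1.332 kW × 10.5 h = 13.986 kWh
Cost = 13.986 kWh × £0.35/kWh = £4.90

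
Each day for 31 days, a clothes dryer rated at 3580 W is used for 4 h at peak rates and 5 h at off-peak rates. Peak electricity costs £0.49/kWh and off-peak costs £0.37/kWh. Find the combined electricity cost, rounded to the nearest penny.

Peak energy = 3.58 kW × 4 h × 31 = 443.92 kWh
Off-peak energy = 3.58 kW × 5 h × 31 = 554.9 kWh
Cost = 443.92 × £0.49 + 554.9 × £0.37 = £217.5208 + £205.313 = £422.83

£422.83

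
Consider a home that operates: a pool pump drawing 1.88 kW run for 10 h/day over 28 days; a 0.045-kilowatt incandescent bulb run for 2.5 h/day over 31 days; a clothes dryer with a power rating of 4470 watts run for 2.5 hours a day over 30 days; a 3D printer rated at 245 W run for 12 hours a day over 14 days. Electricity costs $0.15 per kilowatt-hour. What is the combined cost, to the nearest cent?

pool pump: Runtime = 10 h/day × 28 days = 280 h
pool pump: 1.88 kW × 280 h = 526.4 kWh
incandescent bulb: Runtime = 2.5 h/day × 31 days = 77.5 h
incandescent bulb: 0.045 kW × 77.5 h = 3.4875 kWh
clothes dryer: Runtime = 2.5 h/day × 30 days = 75 h
clothes dryer: 4.47 kW × 75 h = 335.25 kWh
3D printer: Runtime = 12 h/day × 14 days = 168 h
3D printer: 0.245 kW × 168 h = 41.16 kWh
Total energy = 906.2975 kWh
Cost = 906.2975 × $0.15 = $135.94

$135.94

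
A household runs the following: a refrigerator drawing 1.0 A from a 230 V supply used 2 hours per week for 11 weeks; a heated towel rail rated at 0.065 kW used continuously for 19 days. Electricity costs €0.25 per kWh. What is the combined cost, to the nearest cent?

€8.68

refrigerator: Power = 1.0 A × 230 V = 230 W = 0.23 kW
refrigerator: Runtime = 2 h/week × 11 weeks = 22 h
refrigerator: 0.23 kW × 22 h = 5.06 kWh
heated towel rail: Runtime = 24 h × 19 = 456 h
heated towel rail: 0.065 kW × 456 h = 29.64 kWh
Total energy = 34.7 kWh
Cost = 34.7 × €0.25 = €8.68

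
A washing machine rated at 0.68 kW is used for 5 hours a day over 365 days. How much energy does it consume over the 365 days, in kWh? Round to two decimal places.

Runtime = 5 h/day × 365 days = 1825 h
Energy = 0.68 kW × 1825 h = 1241 kWh

1241.00 kWh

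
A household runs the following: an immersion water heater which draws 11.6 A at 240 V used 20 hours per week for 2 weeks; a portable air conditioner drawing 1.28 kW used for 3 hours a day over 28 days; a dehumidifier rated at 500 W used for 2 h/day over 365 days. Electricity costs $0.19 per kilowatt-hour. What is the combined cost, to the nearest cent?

$110.94

immersion water heater: Power = 11.6 A × 240 V = 2784 W = 2.784 kW
immersion water heater: Runtime = 20 h/week × 2 weeks = 40 h
immersion water heater: 2.784 kW × 40 h = 111.36 kWh
portable air conditioner: Runtime = 3 h/day × 28 days = 84 h
portable air conditioner: 1.28 kW × 84 h = 107.52 kWh
dehumidifier: Runtime = 2 h/day × 365 days = 730 h
dehumidifier: 0.5 kW × 730 h = 365 kWh
Total energy = 583.88 kWh
Cost = 583.88 × $0.19 = $110.94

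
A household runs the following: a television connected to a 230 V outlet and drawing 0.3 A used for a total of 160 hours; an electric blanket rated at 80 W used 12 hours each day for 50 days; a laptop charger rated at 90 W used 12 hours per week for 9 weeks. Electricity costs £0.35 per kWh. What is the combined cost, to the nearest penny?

£24.07

television: Power = 0.3 A × 230 V = 69 W = 0.069 kW
television: 0.069 kW × 160 h = 11.04 kWh
electric blanket: Runtime = 12 h/day × 50 days = 600 h
electric blanket: 0.08 kW × 600 h = 48 kWh
laptop charger: Runtime = 12 h/week × 9 weeks = 108 h
laptop charger: 0.09 kW × 108 h = 9.72 kWh
Total energy = 68.76 kWh
Cost = 68.76 × £0.35 = £24.07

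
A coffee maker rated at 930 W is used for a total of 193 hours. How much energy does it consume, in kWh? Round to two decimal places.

Energy = 0.93 kW × 193 h = 179.49 kWh

179.49 kWh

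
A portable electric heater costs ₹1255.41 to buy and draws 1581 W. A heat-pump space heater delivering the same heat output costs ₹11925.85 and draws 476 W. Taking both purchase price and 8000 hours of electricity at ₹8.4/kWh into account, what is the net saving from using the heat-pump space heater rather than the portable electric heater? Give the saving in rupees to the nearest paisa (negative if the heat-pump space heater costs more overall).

₹63585.56

portable electric heater: ₹1255.41 + (1581/1000) kW × 8000 h × ₹8.4 = ₹1255.41 + ₹106243.2 = ₹107498.61
heat-pump space heater: ₹11925.85 + (476/1000) kW × 8000 h × ₹8.4 = ₹11925.85 + ₹31987.2 = ₹43913.05
Saving = ₹107498.61 − ₹43913.05 = ₹63585.56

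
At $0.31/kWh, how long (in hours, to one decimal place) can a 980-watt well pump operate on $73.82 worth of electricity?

Energy available = $73.82 ÷ $0.31/kWh = 238.129 kWh
Hours = 238.129 kWh ÷ 0.98 kW = 243.0 h

243.0 h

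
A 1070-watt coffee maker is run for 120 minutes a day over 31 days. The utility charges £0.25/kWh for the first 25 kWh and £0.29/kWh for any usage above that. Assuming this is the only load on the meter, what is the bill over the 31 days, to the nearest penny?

Runtime = 120 min × 31 = 3720 min = 62 h
Energy = 1.07 kW × 62 h = 66.34 kWh
Tier 1 (0–25 kWh): 25 × £0.25 = £6.25
Above 25 kWh: 41.34 × £0.29 = £11.9886
Bill = £18.24

£18.24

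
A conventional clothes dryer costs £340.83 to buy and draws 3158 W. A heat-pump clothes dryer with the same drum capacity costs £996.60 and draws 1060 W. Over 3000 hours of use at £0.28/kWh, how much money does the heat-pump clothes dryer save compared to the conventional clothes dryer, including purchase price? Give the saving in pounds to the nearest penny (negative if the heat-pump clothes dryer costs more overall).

conventional clothes dryer: £340.83 + (3158/1000) kW × 3000 h × £0.28 = £340.83 + £2652.72 = £2993.55
heat-pump clothes dryer: £996.60 + (1060/1000) kW × 3000 h × £0.28 = £996.60 + £890.4 = £1887
Saving = £2993.55 − £1887 = £1106.55

£1106.55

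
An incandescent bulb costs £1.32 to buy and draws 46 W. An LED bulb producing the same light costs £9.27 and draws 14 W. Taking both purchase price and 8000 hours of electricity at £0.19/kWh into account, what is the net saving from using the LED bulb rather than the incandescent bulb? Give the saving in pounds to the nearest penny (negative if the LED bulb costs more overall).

£40.69

incandescent bulb: £1.32 + (46/1000) kW × 8000 h × £0.19 = £1.32 + £69.92 = £71.24
LED bulb: £9.27 + (14/1000) kW × 8000 h × £0.19 = £9.27 + £21.28 = £30.55
Saving = £71.24 − £30.55 = £40.69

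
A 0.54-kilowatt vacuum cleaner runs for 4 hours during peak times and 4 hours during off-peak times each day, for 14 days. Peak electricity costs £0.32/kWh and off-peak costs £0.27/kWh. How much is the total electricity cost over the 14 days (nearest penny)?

£17.84

Peak energy = 0.54 kW × 4 h × 14 = 30.24 kWh
Off-peak energy = 0.54 kW × 4 h × 14 = 30.24 kWh
Cost = 30.24 × £0.32 + 30.24 × £0.27 = £9.6768 + £8.1648 = £17.84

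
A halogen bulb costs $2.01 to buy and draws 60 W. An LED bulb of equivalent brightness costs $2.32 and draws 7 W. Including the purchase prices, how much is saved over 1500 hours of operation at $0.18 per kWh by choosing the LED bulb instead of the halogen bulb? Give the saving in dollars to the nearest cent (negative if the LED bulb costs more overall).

halogen bulb: $2.01 + (60/1000) kW × 1500 h × $0.18 = $2.01 + $16.2 = $18.21
LED bulb: $2.32 + (7/1000) kW × 1500 h × $0.18 = $2.32 + $1.89 = $4.21
Saving = $18.21 − $4.21 = $14

$14.00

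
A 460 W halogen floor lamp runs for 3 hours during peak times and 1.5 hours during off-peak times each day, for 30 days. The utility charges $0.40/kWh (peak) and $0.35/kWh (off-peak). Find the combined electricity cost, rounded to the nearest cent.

Peak energy = 0.46 kW × 3 h × 30 = 41.4 kWh
Off-peak energy = 0.46 kW × 1.5 h × 30 = 20.7 kWh
Cost = 41.4 × $0.40 + 20.7 × $0.35 = $16.56 + $7.245 = $23.81

$23.81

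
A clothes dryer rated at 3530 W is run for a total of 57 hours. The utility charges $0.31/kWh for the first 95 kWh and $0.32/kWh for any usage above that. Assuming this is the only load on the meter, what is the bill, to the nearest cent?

Energy = 3.53 kW × 57 h = 201.21 kWh
Tier 1 (0–95 kWh): 95 × $0.31 = $29.45
Above 95 kWh: 106.21 × $0.32 = $33.9872
Bill = $63.44

$63.44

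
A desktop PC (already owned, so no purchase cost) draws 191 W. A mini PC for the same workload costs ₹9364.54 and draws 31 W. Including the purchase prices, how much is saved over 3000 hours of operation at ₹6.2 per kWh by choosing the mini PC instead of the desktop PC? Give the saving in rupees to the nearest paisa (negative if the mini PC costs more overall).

-₹6388.54

desktop PC: ₹0.00 + (191/1000) kW × 3000 h × ₹6.2 = ₹0.00 + ₹3552.6 = ₹3552.6
mini PC: ₹9364.54 + (31/1000) kW × 3000 h × ₹6.2 = ₹9364.54 + ₹576.6 = ₹9941.14
Saving = ₹3552.6 − ₹9941.14 = −₹6388.54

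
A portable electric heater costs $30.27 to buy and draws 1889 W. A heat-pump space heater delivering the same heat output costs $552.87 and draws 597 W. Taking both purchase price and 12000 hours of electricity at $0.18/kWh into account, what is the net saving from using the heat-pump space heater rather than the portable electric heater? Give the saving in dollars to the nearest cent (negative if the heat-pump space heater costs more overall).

portable electric heater: $30.27 + (1889/1000) kW × 12000 h × $0.18 = $30.27 + $4080.24 = $4110.51
heat-pump space heater: $552.87 + (597/1000) kW × 12000 h × $0.18 = $552.87 + $1289.52 = $1842.39
Saving = $4110.51 − $1842.39 = $2268.12

$2268.12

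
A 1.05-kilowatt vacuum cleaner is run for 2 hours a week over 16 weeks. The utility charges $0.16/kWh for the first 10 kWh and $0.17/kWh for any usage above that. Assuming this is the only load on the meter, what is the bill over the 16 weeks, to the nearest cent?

$5.61

Runtime = 2 h/week × 16 weeks = 32 h
Energy = 1.05 kW × 32 h = 33.6 kWh
Tier 1 (0–10 kWh): 10 × $0.16 = $1.6
Above 10 kWh: 23.6 × $0.17 = $4.012
Bill = $5.61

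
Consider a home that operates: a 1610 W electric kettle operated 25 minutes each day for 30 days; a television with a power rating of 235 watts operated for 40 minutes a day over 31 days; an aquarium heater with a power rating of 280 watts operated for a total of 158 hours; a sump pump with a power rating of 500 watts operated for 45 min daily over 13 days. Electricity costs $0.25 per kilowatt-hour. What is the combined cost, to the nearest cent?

electric kettle: Runtime = 25 min × 30 = 750 min = 12.5 h
electric kettle: 1.61 kW × 12.5 h = 20.125 kWh
television: Runtime = 40 min × 31 = 1240 min = 20.666666… h
television: 0.235 kW × 20.666666… h = 4.856666… kWh
aquarium heater: 0.28 kW × 158 h = 44.24 kWh
sump pump: Runtime = 45 min × 13 = 585 min = 9.75 h
sump pump: 0.5 kW × 9.75 h = 4.875 kWh
Total energy = 74.096666… kWh
Cost = 74.096666… × $0.25 = $18.52

$18.52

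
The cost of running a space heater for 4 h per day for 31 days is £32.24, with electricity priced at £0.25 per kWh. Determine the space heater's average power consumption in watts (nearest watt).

1040 W

Energy = £32.24 ÷ £0.25/kWh = 128.96 kWh
Runtime = 4 h/day × 31 days = 124 h
Power = 128.96 kWh ÷ 124 h = 1.04 kW = 1040 W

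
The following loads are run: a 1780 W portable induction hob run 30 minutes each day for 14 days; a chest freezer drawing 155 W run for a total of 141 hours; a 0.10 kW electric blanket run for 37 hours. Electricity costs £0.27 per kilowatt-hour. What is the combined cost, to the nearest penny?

portable induction hob: Runtime = 30 min × 14 = 420 min = 7 h
portable induction hob: 1.78 kW × 7 h = 12.46 kWh
chest freezer: 0.155 kW × 141 h = 21.855 kWh
electric blanket: 0.1 kW × 37 h = 3.7 kWh
Total energy = 38.015 kWh
Cost = 38.015 × £0.27 = £10.26

£10.26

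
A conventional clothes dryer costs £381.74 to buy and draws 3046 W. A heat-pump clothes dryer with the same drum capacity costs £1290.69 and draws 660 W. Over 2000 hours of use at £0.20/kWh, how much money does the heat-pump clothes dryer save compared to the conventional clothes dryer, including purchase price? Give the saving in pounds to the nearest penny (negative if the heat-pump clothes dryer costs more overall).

conventional clothes dryer: £381.74 + (3046/1000) kW × 2000 h × £0.20 = £381.74 + £1218.4 = £1600.14
heat-pump clothes dryer: £1290.69 + (660/1000) kW × 2000 h × £0.20 = £1290.69 + £264 = £1554.69
Saving = £1600.14 − £1554.69 = £45.45

£45.45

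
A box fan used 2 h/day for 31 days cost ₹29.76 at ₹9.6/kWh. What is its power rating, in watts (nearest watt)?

50 W

Energy = ₹29.76 ÷ ₹9.6/kWh = 3.1 kWh
Runtime = 2 h/day × 31 days = 62 h
Power = 3.1 kWh ÷ 62 h = 0.05 kW = 50 W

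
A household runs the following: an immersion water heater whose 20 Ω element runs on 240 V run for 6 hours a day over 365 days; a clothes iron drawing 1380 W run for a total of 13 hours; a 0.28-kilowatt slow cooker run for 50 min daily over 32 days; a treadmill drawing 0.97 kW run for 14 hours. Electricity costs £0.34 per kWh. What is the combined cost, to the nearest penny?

£2157.70

immersion water heater: Power = V²/R = 240²/20 = 2880 W = 2.88 kW
immersion water heater: Runtime = 6 h/day × 365 days = 2190 h
immersion water heater: 2.88 kW × 2190 h = 6307.2 kWh
clothes iron: 1.38 kW × 13 h = 17.94 kWh
slow cooker: Runtime = 50 min × 32 = 1600 min = 26.666666… h
slow cooker: 0.28 kW × 26.666666… h = 7.466666… kWh
treadmill: 0.97 kW × 14 h = 13.58 kWh
Total energy = 6346.186666… kWh
Cost = 6346.186666… × £0.34 = £2157.70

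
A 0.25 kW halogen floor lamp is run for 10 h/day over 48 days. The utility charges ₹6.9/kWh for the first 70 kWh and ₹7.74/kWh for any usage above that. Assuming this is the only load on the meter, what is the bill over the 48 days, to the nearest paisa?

₹870.00

Runtime = 10 h/day × 48 days = 480 h
Energy = 0.25 kW × 480 h = 120 kWh
Tier 1 (0–70 kWh): 70 × ₹6.9 = ₹483
Above 70 kWh: 50 × ₹7.74 = ₹387
Bill = ₹870.00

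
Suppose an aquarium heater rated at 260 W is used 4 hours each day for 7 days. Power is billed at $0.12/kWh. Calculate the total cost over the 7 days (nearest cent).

Runtime = 4 h/day × 7 days = 28 h
Energy = 0.26 kW × 28 h = 7.28 kWh
Cost = 7.28 kWh × $0.12/kWh = $0.87

$0.87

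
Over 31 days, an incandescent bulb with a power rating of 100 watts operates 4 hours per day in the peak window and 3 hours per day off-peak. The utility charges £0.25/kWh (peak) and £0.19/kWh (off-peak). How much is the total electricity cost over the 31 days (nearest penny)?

Peak energy = 0.1 kW × 4 h × 31 = 12.4 kWh
Off-peak energy = 0.1 kW × 3 h × 31 = 9.3 kWh
Cost = 12.4 × £0.25 + 9.3 × £0.19 = £3.1 + £1.767 = £4.87

£4.87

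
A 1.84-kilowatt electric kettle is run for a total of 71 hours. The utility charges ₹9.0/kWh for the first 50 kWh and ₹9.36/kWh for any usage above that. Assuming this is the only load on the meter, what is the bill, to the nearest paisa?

Energy = 1.84 kW × 71 h = 130.64 kWh
Tier 1 (0–50 kWh): 50 × ₹9.0 = ₹450
Above 50 kWh: 80.64 × ₹9.36 = ₹754.7904
Bill = ₹1204.79

₹1204.79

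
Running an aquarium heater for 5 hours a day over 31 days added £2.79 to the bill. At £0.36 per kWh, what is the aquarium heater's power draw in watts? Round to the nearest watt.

Energy = £2.79 ÷ £0.36/kWh = 7.75 kWh
Runtime = 5 h/day × 31 days = 155 h
Power = 7.75 kWh ÷ 155 h = 0.05 kW = 50 W

50 W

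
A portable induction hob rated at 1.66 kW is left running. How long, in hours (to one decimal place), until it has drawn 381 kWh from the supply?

Hours = 381 kWh ÷ 1.66 kW = 229.5 h

229.5 h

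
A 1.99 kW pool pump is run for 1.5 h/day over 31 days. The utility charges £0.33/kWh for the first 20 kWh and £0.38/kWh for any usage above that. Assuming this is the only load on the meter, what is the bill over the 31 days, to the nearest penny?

£34.16

Runtime = 1.5 h/day × 31 days = 46.5 h
Energy = 1.99 kW × 46.5 h = 92.535 kWh
Tier 1 (0–20 kWh): 20 × £0.33 = £6.6
Above 20 kWh: 72.535 × £0.38 = £27.5633
Bill = £34.16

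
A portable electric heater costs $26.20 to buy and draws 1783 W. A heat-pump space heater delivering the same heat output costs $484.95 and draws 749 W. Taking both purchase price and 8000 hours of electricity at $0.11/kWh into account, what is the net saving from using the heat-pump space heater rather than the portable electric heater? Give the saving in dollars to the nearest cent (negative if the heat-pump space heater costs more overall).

portable electric heater: $26.20 + (1783/1000) kW × 8000 h × $0.11 = $26.20 + $1569.04 = $1595.24
heat-pump space heater: $484.95 + (749/1000) kW × 8000 h × $0.11 = $484.95 + $659.12 = $1144.07
Saving = $1595.24 − $1144.07 = $451.17

$451.17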